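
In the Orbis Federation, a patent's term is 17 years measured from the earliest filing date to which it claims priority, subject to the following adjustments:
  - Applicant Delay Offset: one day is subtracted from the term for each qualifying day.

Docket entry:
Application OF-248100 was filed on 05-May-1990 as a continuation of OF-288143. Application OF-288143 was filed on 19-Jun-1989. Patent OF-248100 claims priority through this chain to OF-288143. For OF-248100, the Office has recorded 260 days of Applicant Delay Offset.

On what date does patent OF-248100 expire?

October 2, 2005

Earliest priority filing: 19 June 1989.
Base term: 19 June 1989 + 17 years → 19 June 2006.
Applicant Delay Offset: −260 days → 2 October 2005.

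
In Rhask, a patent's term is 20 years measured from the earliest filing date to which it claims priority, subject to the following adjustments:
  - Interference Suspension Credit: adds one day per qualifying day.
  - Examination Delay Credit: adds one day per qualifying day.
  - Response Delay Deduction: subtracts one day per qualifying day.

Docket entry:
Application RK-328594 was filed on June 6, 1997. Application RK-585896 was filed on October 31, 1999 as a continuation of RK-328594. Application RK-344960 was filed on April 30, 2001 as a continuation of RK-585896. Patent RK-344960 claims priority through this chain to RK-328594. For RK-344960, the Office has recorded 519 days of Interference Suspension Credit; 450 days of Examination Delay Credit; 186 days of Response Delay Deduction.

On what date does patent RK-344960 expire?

Earliest priority filing: 6 June 1997.
Base term: 6 June 1997 + 20 years → 6 June 2017.
Interference Suspension Credit: +519 days → 7 November 2018.
Examination Delay Credit: +450 days → 31 January 2020.
Response Delay Deduction: −186 days → 29 July 2019.

2019-07-29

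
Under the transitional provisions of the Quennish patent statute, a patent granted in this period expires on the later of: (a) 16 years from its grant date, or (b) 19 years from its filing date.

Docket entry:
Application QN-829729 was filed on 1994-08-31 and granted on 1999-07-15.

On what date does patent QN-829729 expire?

2015-07-15

(a) grant + 16 years → 15 July 2015.
(b) filing + 19 years → 31 August 2013.
Later of the two: 15 July 2015.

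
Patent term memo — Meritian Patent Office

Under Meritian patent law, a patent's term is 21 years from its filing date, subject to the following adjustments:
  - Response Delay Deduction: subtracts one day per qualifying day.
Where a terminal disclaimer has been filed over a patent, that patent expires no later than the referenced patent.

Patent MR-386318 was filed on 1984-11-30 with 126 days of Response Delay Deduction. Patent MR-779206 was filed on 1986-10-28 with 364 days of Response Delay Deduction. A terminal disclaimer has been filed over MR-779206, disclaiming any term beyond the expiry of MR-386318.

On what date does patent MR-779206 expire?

Natural term of MR-779206:
  Base: filing + 21 years → 28 October 2007.
  Response Delay Deduction: −364 days → 29 October 2006.
Expiry of referenced patent MR-386318:
  Base: filing + 21 years → 30 November 2005.
  Response Delay Deduction: −126 days → 27 July 2005.
Terminal disclaimer: MR-779206 expires on the earlier of 29 October 2006 and 27 July 2005.

2005-07-27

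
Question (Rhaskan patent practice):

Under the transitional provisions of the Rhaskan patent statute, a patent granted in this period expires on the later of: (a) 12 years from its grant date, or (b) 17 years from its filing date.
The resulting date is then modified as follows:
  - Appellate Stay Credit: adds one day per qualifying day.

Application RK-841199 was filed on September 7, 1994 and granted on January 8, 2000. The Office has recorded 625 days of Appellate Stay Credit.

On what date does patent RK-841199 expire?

(a) grant + 12 years → 8 January 2012.
(b) filing + 17 years → 7 September 2011.
Later of the two: 8 January 2012.
Appellate Stay Credit: +625 days → 24 September 2013.

September 24, 2013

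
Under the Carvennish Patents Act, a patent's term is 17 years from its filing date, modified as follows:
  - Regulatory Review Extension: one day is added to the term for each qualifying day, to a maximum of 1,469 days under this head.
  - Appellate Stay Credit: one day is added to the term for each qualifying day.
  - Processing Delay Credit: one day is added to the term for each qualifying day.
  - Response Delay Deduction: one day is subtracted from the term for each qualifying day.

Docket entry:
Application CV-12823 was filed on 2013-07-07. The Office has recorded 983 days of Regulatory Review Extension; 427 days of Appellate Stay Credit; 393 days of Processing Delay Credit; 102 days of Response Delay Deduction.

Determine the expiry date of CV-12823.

2035-03-04

Base term: filing date + 17 years → 7 July 2030.
Regulatory Review Extension: 983 days (within the 1469-day cap) → +983 days → 16 March 2033.
Appellate Stay Credit: +427 days → 17 May 2034.
Processing Delay Credit: +393 days → 14 June 2035.
Response Delay Deduction: −102 days → 4 March 2035.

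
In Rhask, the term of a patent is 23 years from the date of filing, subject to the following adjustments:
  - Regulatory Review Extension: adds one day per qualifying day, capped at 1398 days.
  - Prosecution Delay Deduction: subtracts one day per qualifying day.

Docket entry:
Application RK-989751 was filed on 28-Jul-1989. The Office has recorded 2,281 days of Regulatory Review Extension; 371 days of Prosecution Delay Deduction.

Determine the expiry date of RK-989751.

2015-05-21

Base term: filing date + 23 years → 28 July 2012.
Regulatory Review Extension: 2281 days claimed exceeds the 1398-day cap, so +1398 days → 26 May 2016.
Prosecution Delay Deduction: −371 days → 21 May 2015.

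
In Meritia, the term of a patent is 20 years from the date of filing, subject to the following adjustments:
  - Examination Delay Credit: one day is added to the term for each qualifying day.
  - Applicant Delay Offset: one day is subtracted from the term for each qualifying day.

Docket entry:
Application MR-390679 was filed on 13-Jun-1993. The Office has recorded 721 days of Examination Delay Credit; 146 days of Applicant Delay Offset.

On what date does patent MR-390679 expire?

2015-01-09

Base term: filing date + 20 years → 13 June 2013.
Examination Delay Credit: +721 days → 4 June 2015.
Applicant Delay Offset: −146 days → 9 January 2015.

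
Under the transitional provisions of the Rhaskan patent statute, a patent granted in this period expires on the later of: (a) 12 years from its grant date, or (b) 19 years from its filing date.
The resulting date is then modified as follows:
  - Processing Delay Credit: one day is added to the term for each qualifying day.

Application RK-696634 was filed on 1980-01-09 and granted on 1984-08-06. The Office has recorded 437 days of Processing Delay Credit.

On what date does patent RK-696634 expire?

2000-03-21

(a) grant + 12 years → 6 August 1996.
(b) filing + 19 years → 9 January 1999.
Later of the two: 9 January 1999.
Processing Delay Credit: +437 days → 21 March 2000.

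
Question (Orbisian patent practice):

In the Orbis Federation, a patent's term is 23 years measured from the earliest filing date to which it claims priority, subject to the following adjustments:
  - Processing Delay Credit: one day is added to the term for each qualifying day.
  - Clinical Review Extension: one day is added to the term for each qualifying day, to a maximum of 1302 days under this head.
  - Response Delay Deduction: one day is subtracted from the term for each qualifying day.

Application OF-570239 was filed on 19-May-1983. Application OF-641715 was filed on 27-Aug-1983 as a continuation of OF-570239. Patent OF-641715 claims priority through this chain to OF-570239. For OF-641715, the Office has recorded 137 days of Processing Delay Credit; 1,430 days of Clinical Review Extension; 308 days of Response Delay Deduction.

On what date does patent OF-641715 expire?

Earliest priority filing: 19 May 1983.
Base term: 19 May 1983 + 23 years → 19 May 2006.
Processing Delay Credit: +137 days → 3 October 2006.
Clinical Review Extension: 1430 days claimed exceeds the 1302-day cap, so +1302 days → 27 April 2010.
Response Delay Deduction: −308 days → 23 June 2009.

June 23, 2009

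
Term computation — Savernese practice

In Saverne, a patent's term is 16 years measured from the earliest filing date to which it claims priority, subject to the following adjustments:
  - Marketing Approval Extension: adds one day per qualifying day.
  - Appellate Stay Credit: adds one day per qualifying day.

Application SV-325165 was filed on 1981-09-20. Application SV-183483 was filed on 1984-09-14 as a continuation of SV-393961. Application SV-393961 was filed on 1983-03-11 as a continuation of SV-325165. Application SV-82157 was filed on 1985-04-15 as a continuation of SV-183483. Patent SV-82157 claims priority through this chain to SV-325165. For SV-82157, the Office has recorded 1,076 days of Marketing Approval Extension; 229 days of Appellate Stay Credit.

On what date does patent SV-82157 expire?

Earliest priority filing: 20 September 1981.
Base term: 20 September 1981 + 16 years → 20 September 1997.
Marketing Approval Extension: +1076 days → 31 August 2000.
Appellate Stay Credit: +229 days → 17 April 2001.

2001-04-17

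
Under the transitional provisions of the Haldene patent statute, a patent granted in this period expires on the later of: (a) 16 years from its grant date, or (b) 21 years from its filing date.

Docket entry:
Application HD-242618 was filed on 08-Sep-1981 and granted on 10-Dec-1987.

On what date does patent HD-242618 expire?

2003-12-10

(a) grant + 16 years → 10 December 2003.
(b) filing + 21 years → 8 September 2002.
Later of the two: 10 December 2003.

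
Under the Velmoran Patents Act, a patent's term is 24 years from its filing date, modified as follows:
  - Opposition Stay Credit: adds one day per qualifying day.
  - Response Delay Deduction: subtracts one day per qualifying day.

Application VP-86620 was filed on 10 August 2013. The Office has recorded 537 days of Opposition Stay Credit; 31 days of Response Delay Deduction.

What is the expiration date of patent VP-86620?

Base term: filing date + 24 years → 10 August 2037.
Opposition Stay Credit: +537 days → 29 January 2039.
Response Delay Deduction: −31 days → 29 December 2038.

2038-12-29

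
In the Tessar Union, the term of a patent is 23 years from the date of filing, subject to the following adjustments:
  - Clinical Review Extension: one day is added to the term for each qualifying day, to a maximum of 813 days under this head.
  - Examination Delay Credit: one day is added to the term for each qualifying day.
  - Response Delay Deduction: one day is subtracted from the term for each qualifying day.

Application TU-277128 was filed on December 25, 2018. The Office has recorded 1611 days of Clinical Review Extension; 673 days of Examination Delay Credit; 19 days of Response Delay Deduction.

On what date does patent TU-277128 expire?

2045-12-31

Base term: filing date + 23 years → 25 December 2041.
Clinical Review Extension: 1611 days claimed exceeds the 813-day cap, so +813 days → 17 March 2044.
Examination Delay Credit: +673 days → 19 January 2046.
Response Delay Deduction: −19 days → 31 December 2045.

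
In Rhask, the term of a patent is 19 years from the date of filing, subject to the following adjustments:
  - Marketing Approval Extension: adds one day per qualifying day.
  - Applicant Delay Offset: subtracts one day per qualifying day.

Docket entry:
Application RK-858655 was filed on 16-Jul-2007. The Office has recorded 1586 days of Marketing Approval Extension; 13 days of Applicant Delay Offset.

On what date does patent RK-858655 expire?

2030-11-05

Base term: filing date + 19 years → 16 July 2026.
Marketing Approval Extension: +1586 days → 18 November 2030.
Applicant Delay Offset: −13 days → 5 November 2030.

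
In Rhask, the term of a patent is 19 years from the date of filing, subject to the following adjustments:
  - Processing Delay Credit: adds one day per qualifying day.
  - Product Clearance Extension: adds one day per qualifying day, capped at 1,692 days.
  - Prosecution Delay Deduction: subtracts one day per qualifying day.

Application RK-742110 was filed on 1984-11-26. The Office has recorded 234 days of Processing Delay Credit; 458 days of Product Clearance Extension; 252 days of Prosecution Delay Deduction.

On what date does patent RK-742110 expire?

February 8, 2005

Base term: filing date + 19 years → 26 November 2003.
Processing Delay Credit: +234 days → 17 July 2004.
Product Clearance Extension: 458 days (within the 1692-day cap) → +458 days → 18 October 2005.
Prosecution Delay Deduction: −252 days → 8 February 2005.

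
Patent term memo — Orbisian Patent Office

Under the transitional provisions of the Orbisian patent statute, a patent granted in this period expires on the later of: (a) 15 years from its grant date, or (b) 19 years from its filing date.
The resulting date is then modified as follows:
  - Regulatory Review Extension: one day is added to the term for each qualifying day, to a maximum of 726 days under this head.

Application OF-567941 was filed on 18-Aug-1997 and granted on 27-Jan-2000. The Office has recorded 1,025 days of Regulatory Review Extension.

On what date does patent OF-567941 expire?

(a) grant + 15 years → 27 January 2015.
(b) filing + 19 years → 18 August 2016.
Later of the two: 18 August 2016.
Regulatory Review Extension: 1025 days claimed exceeds the 726-day cap, so +726 days → 14 August 2018.

2018-08-14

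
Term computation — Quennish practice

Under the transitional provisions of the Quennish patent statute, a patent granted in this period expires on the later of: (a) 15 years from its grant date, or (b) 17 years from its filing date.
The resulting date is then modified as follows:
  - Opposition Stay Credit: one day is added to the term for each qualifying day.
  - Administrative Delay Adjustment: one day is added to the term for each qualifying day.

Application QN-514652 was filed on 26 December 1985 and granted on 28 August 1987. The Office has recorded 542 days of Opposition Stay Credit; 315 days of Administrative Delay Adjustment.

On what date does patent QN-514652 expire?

May 1, 2005

(a) grant + 15 years → 28 August 2002.
(b) filing + 17 years → 26 December 2002.
Later of the two: 26 December 2002.
Opposition Stay Credit: +542 days → 20 June 2004.
Administrative Delay Adjustment: +315 days → 1 May 2005.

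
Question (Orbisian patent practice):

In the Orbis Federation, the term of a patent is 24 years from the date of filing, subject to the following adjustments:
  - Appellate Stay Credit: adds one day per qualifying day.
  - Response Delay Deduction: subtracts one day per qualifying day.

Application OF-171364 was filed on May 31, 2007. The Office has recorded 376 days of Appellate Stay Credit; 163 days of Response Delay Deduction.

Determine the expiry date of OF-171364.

Base term: filing date + 24 years → 31 May 2031.
Appellate Stay Credit: +376 days → 10 June 2032.
Response Delay Deduction: −163 days → 30 December 2031.

2031-12-30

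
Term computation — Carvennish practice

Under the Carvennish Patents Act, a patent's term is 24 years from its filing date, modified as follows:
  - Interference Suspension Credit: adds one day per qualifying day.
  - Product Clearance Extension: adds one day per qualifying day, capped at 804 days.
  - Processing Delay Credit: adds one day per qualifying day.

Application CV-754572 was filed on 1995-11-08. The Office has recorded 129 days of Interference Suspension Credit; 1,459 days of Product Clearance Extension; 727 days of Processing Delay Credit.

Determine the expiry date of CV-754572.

2024-05-25

Base term: filing date + 24 years → 8 November 2019.
Interference Suspension Credit: +129 days → 16 March 2020.
Product Clearance Extension: 1459 days claimed exceeds the 804-day cap, so +804 days → 29 May 2022.
Processing Delay Credit: +727 days → 25 May 2024.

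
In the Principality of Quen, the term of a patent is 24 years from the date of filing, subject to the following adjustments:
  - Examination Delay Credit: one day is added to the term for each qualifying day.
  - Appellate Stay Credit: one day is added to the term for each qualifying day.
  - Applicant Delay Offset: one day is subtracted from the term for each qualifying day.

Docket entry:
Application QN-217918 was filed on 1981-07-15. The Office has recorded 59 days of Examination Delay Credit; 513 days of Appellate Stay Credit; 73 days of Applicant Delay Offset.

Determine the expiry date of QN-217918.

November 26, 2006

Base term: filing date + 24 years → 15 July 2005.
Examination Delay Credit: +59 days → 12 September 2005.
Appellate Stay Credit: +513 days → 7 February 2007.
Applicant Delay Offset: −73 days → 26 November 2006.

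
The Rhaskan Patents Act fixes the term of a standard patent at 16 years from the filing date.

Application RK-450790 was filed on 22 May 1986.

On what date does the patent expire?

2002-05-22

Filing date + 16 years → 22 May 2002.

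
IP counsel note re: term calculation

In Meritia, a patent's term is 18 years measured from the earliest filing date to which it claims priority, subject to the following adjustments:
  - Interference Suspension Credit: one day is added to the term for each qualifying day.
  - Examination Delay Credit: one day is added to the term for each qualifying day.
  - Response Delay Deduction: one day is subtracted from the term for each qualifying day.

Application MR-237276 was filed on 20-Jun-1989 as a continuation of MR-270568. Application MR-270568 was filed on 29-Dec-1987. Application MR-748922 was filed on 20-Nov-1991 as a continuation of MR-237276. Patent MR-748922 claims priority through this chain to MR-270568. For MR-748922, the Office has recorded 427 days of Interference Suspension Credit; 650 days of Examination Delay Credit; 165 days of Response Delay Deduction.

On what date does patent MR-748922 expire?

Earliest priority filing: 29 December 1987.
Base term: 29 December 1987 + 18 years → 29 December 2005.
Interference Suspension Credit: +427 days → 1 March 2007.
Examination Delay Credit: +650 days → 10 December 2008.
Response Delay Deduction: −165 days → 28 June 2008.

2008-06-28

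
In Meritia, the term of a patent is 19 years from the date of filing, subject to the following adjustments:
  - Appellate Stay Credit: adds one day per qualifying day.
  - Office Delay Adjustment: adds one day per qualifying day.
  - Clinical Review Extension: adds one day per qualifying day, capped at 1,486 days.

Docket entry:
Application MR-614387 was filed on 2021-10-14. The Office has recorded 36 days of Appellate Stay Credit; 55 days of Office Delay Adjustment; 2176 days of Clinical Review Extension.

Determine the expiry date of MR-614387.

Base term: filing date + 19 years → 14 October 2040.
Appellate Stay Credit: +36 days → 19 November 2040.
Office Delay Adjustment: +55 days → 13 January 2041.
Clinical Review Extension: 2176 days claimed exceeds the 1486-day cap, so +1486 days → 7 February 2045.

2045-02-07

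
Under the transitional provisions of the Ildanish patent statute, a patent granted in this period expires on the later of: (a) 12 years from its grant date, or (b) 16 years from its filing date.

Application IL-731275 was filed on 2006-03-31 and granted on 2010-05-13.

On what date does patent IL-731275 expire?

May 13, 2022

(a) grant + 12 years → 13 May 2022.
(b) filing + 16 years → 31 March 2022.
Later of the two: 13 May 2022.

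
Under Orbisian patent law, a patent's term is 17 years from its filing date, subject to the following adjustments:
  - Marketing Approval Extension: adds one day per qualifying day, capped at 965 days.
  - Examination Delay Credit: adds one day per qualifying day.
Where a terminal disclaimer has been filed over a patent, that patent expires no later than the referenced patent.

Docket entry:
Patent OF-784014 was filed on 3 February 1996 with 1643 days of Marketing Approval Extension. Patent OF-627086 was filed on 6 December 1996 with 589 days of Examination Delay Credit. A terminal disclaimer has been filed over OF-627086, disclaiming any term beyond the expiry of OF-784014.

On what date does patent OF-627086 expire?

July 18, 2015

Natural term of OF-627086:
  Base: filing + 17 years → 6 December 2013.
  Examination Delay Credit: +589 days → 18 July 2015.
Expiry of referenced patent OF-784014:
  Base: filing + 17 years → 3 February 2013.
  Marketing Approval Extension: 1643 days claimed exceeds the 965-day cap, so +965 days → 26 September 2015.
Terminal disclaimer: OF-627086 expires on the earlier of 18 July 2015 and 26 September 2015.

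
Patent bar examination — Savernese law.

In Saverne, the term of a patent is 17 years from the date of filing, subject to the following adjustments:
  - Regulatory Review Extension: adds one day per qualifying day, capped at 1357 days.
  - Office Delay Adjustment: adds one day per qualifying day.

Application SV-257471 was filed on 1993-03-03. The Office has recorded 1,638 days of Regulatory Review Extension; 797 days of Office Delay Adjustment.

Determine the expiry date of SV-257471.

Base term: filing date + 17 years → 3 March 2010.
Regulatory Review Extension: 1638 days claimed exceeds the 1357-day cap, so +1357 days → 19 November 2013.
Office Delay Adjustment: +797 days → 25 January 2016.

2016-01-25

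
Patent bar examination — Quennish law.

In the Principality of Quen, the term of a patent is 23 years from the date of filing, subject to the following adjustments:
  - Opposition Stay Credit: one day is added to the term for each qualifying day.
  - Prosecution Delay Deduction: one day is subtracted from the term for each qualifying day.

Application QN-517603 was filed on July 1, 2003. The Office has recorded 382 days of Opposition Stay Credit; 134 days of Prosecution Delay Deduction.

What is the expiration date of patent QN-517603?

2027-03-06

Base term: filing date + 23 years → 1 July 2026.
Opposition Stay Credit: +382 days → 18 July 2027.
Prosecution Delay Deduction: −134 days → 6 March 2027.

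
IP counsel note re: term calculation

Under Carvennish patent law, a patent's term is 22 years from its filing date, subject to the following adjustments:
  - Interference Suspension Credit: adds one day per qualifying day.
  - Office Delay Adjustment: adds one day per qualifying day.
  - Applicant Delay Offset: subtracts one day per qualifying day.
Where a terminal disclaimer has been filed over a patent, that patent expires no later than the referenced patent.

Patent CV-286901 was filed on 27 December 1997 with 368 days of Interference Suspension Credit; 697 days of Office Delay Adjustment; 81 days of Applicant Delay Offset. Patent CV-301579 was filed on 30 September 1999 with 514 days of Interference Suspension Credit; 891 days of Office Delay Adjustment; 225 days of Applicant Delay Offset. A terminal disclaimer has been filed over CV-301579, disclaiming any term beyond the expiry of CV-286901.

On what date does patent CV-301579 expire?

2022-09-06

Natural term of CV-301579:
  Base: filing + 22 years → 30 September 2021.
  Interference Suspension Credit: +514 days → 26 February 2023.
  Office Delay Adjustment: +891 days → 5 August 2025.
  Applicant Delay Offset: −225 days → 23 December 2024.
Expiry of referenced patent CV-286901:
  Base: filing + 22 years → 27 December 2019.
  Interference Suspension Credit: +368 days → 29 December 2020.
  Office Delay Adjustment: +697 days → 26 November 2022.
  Applicant Delay Offset: −81 days → 6 September 2022.
Terminal disclaimer: CV-301579 expires on the earlier of 23 December 2024 and 6 September 2022.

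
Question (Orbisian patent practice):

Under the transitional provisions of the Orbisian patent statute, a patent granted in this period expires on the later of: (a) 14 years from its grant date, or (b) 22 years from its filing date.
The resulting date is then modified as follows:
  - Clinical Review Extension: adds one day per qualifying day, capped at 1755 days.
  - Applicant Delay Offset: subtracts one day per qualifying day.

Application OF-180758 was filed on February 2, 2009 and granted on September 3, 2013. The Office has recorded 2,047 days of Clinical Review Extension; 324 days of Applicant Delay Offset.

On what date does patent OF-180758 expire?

2035-01-03

(a) grant + 14 years → 3 September 2027.
(b) filing + 22 years → 2 February 2031.
Later of the two: 2 February 2031.
Clinical Review Extension: 2047 days claimed exceeds the 1755-day cap, so +1755 days → 23 November 2035.
Applicant Delay Offset: −324 days → 3 January 2035.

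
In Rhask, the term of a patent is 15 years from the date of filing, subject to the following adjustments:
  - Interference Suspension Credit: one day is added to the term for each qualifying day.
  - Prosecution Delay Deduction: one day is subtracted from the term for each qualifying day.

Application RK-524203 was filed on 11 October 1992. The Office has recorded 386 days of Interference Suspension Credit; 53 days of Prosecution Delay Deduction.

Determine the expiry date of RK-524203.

Base term: filing date + 15 years → 11 October 2007.
Interference Suspension Credit: +386 days → 31 October 2008.
Prosecution Delay Deduction: −53 days → 8 September 2008.

September 8, 2008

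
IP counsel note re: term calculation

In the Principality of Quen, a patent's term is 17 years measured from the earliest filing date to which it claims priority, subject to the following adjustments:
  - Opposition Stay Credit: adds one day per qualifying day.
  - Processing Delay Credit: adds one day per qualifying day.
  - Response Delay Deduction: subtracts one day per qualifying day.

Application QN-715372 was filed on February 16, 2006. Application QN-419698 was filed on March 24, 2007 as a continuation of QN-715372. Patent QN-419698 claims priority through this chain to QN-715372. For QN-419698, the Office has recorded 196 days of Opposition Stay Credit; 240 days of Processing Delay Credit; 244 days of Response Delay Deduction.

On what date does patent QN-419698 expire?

2023-08-27

Earliest priority filing: 16 February 2006.
Base term: 16 February 2006 + 17 years → 16 February 2023.
Opposition Stay Credit: +196 days → 31 August 2023.
Processing Delay Credit: +240 days → 27 April 2024.
Response Delay Deduction: −244 days → 27 August 2023.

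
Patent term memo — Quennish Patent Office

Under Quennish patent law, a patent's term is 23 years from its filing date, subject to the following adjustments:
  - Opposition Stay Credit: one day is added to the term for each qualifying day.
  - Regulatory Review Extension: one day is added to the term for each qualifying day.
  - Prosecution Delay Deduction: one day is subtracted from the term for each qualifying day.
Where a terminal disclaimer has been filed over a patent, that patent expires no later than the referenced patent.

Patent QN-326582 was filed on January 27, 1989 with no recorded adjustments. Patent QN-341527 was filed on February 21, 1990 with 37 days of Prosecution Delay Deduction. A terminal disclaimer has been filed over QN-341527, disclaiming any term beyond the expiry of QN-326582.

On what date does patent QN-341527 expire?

2012-01-27

Natural term of QN-341527:
  Base: filing + 23 years → 21 February 2013.
  Prosecution Delay Deduction: −37 days → 15 January 2013.
Expiry of referenced patent QN-326582:
  Base: filing + 23 years → 27 January 2012.
Terminal disclaimer: QN-341527 expires on the earlier of 15 January 2013 and 27 January 2012.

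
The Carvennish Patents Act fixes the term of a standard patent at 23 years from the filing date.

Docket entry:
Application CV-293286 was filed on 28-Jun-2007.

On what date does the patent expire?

Filing date + 23 years → 28 June 2030.

2030-06-28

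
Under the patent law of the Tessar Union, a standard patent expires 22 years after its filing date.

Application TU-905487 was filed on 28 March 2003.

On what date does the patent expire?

2025-03-28

Filing date + 22 years → 28 March 2025.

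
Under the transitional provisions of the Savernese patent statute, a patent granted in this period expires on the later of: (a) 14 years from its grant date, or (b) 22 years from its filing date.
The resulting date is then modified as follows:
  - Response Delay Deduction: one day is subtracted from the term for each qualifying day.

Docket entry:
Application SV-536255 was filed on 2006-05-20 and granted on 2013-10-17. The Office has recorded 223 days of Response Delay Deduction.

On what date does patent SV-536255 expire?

(a) grant + 14 years → 17 October 2027.
(b) filing + 22 years → 20 May 2028.
Later of the two: 20 May 2028.
Response Delay Deduction: −223 days → 10 October 2027.

October 10, 2027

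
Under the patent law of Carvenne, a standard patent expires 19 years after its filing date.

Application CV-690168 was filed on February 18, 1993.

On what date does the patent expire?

February 18, 2012

Filing date + 19 years → 18 February 2012.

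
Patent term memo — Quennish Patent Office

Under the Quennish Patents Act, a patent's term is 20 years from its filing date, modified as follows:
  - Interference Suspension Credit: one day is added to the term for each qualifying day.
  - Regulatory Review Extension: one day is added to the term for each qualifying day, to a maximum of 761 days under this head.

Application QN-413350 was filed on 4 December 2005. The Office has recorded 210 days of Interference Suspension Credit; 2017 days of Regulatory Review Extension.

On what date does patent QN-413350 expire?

Base term: filing date + 20 years → 4 December 2025.
Interference Suspension Credit: +210 days → 2 July 2026.
Regulatory Review Extension: 2017 days claimed exceeds the 761-day cap, so +761 days → 1 August 2028.

2028-08-01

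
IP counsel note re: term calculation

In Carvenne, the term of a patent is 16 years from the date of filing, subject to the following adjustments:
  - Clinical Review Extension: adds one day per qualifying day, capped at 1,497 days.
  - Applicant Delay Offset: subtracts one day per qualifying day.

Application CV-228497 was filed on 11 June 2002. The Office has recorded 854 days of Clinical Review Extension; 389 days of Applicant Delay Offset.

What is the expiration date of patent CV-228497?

September 19, 2019

Base term: filing date + 16 years → 11 June 2018.
Clinical Review Extension: 854 days (within the 1497-day cap) → +854 days → 12 October 2020.
Applicant Delay Offset: −389 days → 19 September 2019.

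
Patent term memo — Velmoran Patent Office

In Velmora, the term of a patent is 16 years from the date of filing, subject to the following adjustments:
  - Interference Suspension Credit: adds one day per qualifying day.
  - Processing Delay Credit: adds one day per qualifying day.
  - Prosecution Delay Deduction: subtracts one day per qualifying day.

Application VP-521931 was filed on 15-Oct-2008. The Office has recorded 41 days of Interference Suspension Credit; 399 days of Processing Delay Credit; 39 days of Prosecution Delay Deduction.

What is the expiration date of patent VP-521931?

Base term: filing date + 16 years → 15 October 2024.
Interference Suspension Credit: +41 days → 25 November 2024.
Processing Delay Credit: +399 days → 29 December 2025.
Prosecution Delay Deduction: −39 days → 20 November 2025.

2025-11-20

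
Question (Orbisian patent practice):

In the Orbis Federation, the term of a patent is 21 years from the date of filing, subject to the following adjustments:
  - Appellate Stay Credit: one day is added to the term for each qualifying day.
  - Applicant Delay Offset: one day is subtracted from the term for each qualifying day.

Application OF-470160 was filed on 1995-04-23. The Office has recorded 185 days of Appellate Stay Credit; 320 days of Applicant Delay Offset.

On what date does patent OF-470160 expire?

Base term: filing date + 21 years → 23 April 2016.
Appellate Stay Credit: +185 days → 25 October 2016.
Applicant Delay Offset: −320 days → 10 December 2015.

December 10, 2015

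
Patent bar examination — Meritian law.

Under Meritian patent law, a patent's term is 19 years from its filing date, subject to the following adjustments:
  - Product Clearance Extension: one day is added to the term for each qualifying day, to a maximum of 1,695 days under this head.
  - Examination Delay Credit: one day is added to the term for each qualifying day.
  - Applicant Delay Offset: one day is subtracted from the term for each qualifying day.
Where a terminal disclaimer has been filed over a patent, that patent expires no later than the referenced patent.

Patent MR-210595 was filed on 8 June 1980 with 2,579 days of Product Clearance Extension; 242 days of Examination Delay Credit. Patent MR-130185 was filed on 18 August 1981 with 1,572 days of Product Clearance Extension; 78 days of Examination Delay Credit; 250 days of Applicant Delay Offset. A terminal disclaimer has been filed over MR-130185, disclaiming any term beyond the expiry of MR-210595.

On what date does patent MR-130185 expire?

Natural term of MR-130185:
  Base: filing + 19 years → 18 August 2000.
  Product Clearance Extension: 1572 days (within the 1695-day cap) → +1572 days → 7 December 2004.
  Examination Delay Credit: +78 days → 23 February 2005.
  Applicant Delay Offset: −250 days → 18 June 2004.
Expiry of referenced patent MR-210595:
  Base: filing + 19 years → 8 June 1999.
  Product Clearance Extension: 2579 days claimed exceeds the 1695-day cap, so +1695 days → 28 January 2004.
  Examination Delay Credit: +242 days → 26 September 2004.
Terminal disclaimer: MR-130185 expires on the earlier of 18 June 2004 and 26 September 2004.

2004-06-18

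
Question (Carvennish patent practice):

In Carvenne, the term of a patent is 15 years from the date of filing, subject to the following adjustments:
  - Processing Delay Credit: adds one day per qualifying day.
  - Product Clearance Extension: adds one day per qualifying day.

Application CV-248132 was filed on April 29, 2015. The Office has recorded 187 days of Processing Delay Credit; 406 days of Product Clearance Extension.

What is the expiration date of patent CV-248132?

Base term: filing date + 15 years → 29 April 2030.
Processing Delay Credit: +187 days → 2 November 2030.
Product Clearance Extension: +406 days → 13 December 2031.

2031-12-13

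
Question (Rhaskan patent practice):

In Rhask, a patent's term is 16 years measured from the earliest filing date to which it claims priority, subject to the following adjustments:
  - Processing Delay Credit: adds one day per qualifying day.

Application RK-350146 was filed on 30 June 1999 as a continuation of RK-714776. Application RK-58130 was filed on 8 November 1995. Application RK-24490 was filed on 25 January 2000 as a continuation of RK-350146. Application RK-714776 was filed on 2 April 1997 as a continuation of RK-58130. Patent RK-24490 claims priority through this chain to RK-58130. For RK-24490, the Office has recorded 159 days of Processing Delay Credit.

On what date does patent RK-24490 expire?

Earliest priority filing: 8 November 1995.
Base term: 8 November 1995 + 16 years → 8 November 2011.
Processing Delay Credit: +159 days → 15 April 2012.

April 15, 2012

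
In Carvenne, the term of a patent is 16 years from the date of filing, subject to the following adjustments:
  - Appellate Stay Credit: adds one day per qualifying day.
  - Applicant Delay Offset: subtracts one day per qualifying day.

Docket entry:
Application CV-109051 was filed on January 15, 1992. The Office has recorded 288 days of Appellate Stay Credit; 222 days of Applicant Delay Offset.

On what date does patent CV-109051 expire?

March 21, 2008

Base term: filing date + 16 years → 15 January 2008.
Appellate Stay Credit: +288 days → 29 October 2008.
Applicant Delay Offset: −222 days → 21 March 2008.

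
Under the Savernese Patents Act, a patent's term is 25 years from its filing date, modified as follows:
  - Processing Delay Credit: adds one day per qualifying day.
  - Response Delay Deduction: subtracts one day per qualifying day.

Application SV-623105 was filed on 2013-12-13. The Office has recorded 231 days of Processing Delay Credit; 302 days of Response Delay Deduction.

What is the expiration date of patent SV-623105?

Base term: filing date + 25 years → 13 December 2038.
Processing Delay Credit: +231 days → 1 August 2039.
Response Delay Deduction: −302 days → 3 October 2038.

October 3, 2038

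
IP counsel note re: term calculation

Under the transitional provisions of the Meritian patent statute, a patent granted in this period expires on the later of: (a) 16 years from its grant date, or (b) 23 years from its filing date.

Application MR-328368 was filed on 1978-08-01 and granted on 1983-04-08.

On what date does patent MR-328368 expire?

August 1, 2001

(a) grant + 16 years → 8 April 1999.
(b) filing + 23 years → 1 August 2001.
Later of the two: 1 August 2001.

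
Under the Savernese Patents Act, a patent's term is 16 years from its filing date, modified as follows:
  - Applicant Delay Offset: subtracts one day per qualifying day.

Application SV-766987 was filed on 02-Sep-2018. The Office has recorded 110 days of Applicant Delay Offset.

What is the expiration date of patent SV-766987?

Base term: filing date + 16 years → 2 September 2034.
Applicant Delay Offset: −110 days → 15 May 2034.

2034-05-15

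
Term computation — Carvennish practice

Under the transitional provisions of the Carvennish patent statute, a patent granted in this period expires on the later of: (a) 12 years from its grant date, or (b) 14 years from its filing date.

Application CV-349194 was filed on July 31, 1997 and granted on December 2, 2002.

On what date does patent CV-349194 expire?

December 2, 2014

(a) grant + 12 years → 2 December 2014.
(b) filing + 14 years → 31 July 2011.
Later of the two: 2 December 2014.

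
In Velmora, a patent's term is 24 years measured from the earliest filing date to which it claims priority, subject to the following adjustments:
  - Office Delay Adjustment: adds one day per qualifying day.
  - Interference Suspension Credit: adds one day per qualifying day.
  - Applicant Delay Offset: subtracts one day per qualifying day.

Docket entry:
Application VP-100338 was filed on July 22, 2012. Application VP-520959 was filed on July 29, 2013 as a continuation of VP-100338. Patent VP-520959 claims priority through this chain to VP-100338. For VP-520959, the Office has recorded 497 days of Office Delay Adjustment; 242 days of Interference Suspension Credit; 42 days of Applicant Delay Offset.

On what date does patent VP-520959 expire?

June 19, 2038

Earliest priority filing: 22 July 2012.
Base term: 22 July 2012 + 24 years → 22 July 2036.
Office Delay Adjustment: +497 days → 1 December 2037.
Interference Suspension Credit: +242 days → 31 July 2038.
Applicant Delay Offset: −42 days → 19 June 2038.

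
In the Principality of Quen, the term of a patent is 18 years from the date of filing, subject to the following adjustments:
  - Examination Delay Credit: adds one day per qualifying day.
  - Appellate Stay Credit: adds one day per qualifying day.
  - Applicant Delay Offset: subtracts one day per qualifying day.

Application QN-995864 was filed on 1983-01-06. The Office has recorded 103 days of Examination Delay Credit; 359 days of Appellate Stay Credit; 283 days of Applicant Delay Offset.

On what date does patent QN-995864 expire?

Base term: filing date + 18 years → 6 January 2001.
Examination Delay Credit: +103 days → 19 April 2001.
Appellate Stay Credit: +359 days → 13 April 2002.
Applicant Delay Offset: −283 days → 4 July 2001.

2001-07-04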